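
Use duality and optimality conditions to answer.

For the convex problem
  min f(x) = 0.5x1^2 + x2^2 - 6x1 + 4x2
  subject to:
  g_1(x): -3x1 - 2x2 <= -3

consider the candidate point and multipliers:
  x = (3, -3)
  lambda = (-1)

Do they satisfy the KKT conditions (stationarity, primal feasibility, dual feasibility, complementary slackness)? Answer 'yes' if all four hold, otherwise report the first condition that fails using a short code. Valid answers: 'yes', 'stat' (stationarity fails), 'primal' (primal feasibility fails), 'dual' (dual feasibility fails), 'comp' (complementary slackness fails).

Gradient of f: grad f(x) = Q x + c = (-3, -2)
Constraint values g_i(x) = a_i^T x - b_i:
  g_1((3, -3)) = 0
Stationarity residual: grad f(x) + sum_i lambda_i a_i = (0, 0)
  -> stationarity OK
Primal feasibility (all g_i <= 0): OK
Dual feasibility (all lambda_i >= 0): FAILS
Complementary slackness (lambda_i * g_i(x) = 0 for all i): OK

Verdict: the first failing condition is dual_feasibility -> dual.

dual


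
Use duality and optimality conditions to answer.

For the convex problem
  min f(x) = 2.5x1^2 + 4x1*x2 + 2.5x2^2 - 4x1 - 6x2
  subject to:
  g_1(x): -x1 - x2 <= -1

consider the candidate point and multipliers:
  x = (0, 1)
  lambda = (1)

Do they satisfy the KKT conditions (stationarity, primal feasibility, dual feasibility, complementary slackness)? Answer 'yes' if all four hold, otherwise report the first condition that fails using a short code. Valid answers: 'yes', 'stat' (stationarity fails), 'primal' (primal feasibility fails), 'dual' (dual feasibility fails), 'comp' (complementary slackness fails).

Gradient of f: grad f(x) = Q x + c = (0, -1)
Constraint values g_i(x) = a_i^T x - b_i:
  g_1((0, 1)) = 0
Stationarity residual: grad f(x) + sum_i lambda_i a_i = (-1, -2)
  -> stationarity FAILS
Primal feasibility (all g_i <= 0): OK
Dual feasibility (all lambda_i >= 0): OK
Complementary slackness (lambda_i * g_i(x) = 0 for all i): OK

Verdict: the first failing condition is stationarity -> stat.

stat


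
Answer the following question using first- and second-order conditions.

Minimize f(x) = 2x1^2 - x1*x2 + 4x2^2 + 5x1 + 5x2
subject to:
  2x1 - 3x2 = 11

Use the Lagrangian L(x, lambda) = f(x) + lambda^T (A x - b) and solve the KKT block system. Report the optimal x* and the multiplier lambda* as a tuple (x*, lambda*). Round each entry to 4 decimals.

Form the Lagrangian:
  L(x, lambda) = (1/2) x^T Q x + c^T x + lambda^T (A x - b)
Stationarity (grad_x L = 0): Q x + c + A^T lambda = 0.
Primal feasibility: A x = b.

This gives the KKT block system:
  [ Q   A^T ] [ x     ]   [-c ]
  [ A    0  ] [ lambda ] = [ b ]

Solving the linear system:
  x*      = (1.2143, -2.8571)
  lambda* = (-6.3571)
  f(x*)   = 30.8571

x* = (1.2143, -2.8571), lambda* = (-6.3571)


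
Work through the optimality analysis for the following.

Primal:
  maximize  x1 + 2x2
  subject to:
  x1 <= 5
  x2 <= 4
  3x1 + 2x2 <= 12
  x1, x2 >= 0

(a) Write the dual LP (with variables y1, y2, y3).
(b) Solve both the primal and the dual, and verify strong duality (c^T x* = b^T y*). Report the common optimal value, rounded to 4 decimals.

The standard primal-dual pair for 'max c^T x s.t. A x <= b, x >= 0' is:
  Dual:  min b^T y  s.t.  A^T y >= c,  y >= 0.

So the dual LP is:
  minimize  5y1 + 4y2 + 12y3
  subject to:
    y1 + 3y3 >= 1
    y2 + 2y3 >= 2
    y1, y2, y3 >= 0

Solving the primal: x* = (1.3333, 4).
  primal value c^T x* = 9.3333.
Solving the dual: y* = (0, 1.3333, 0.3333).
  dual value b^T y* = 9.3333.
Strong duality: c^T x* = b^T y*. Confirmed.

9.3333


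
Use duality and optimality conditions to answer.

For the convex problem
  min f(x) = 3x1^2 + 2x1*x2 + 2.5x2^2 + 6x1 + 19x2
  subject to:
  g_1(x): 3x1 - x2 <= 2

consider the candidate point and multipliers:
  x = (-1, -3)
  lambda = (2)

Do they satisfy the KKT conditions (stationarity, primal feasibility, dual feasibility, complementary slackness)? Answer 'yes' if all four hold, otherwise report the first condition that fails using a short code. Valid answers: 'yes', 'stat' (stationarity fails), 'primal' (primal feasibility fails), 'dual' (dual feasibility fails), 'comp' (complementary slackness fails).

Gradient of f: grad f(x) = Q x + c = (-6, 2)
Constraint values g_i(x) = a_i^T x - b_i:
  g_1((-1, -3)) = -2
Stationarity residual: grad f(x) + sum_i lambda_i a_i = (0, 0)
  -> stationarity OK
Primal feasibility (all g_i <= 0): OK
Dual feasibility (all lambda_i >= 0): OK
Complementary slackness (lambda_i * g_i(x) = 0 for all i): FAILS

Verdict: the first failing condition is complementary_slackness -> comp.

comp


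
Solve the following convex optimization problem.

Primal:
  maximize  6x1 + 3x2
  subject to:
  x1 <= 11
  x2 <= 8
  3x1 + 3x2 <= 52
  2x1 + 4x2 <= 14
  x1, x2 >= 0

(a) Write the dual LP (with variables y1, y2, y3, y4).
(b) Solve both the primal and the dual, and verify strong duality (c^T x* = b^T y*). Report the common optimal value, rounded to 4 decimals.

The standard primal-dual pair for 'max c^T x s.t. A x <= b, x >= 0' is:
  Dual:  min b^T y  s.t.  A^T y >= c,  y >= 0.

So the dual LP is:
  minimize  11y1 + 8y2 + 52y3 + 14y4
  subject to:
    y1 + 3y3 + 2y4 >= 6
    y2 + 3y3 + 4y4 >= 3
    y1, y2, y3, y4 >= 0

Solving the primal: x* = (7, 0).
  primal value c^T x* = 42.
Solving the dual: y* = (0, 0, 0, 3).
  dual value b^T y* = 42.
Strong duality: c^T x* = b^T y*. Confirmed.

42


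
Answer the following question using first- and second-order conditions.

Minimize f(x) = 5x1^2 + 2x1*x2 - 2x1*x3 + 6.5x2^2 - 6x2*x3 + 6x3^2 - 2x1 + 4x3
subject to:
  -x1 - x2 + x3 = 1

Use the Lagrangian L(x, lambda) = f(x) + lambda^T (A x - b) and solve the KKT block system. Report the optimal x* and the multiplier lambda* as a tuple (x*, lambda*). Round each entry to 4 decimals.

Form the Lagrangian:
  L(x, lambda) = (1/2) x^T Q x + c^T x + lambda^T (A x - b)
Stationarity (grad_x L = 0): Q x + c + A^T lambda = 0.
Primal feasibility: A x = b.

This gives the KKT block system:
  [ Q   A^T ] [ x     ]   [-c ]
  [ A    0  ] [ lambda ] = [ b ]

Solving the linear system:
  x*      = (-0.4848, -0.5455, -0.0303)
  lambda* = (-7.8788)
  f(x*)   = 4.3636

x* = (-0.4848, -0.5455, -0.0303), lambda* = (-7.8788)


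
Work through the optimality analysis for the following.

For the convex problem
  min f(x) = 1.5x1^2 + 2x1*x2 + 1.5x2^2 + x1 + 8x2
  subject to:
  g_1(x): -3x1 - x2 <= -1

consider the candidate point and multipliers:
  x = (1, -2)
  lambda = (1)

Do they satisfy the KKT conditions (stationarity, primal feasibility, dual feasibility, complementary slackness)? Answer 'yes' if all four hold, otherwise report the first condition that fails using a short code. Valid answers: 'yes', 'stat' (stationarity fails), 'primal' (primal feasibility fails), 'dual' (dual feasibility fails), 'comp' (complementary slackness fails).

Gradient of f: grad f(x) = Q x + c = (0, 4)
Constraint values g_i(x) = a_i^T x - b_i:
  g_1((1, -2)) = 0
Stationarity residual: grad f(x) + sum_i lambda_i a_i = (-3, 3)
  -> stationarity FAILS
Primal feasibility (all g_i <= 0): OK
Dual feasibility (all lambda_i >= 0): OK
Complementary slackness (lambda_i * g_i(x) = 0 for all i): OK

Verdict: the first failing condition is stationarity -> stat.

stat


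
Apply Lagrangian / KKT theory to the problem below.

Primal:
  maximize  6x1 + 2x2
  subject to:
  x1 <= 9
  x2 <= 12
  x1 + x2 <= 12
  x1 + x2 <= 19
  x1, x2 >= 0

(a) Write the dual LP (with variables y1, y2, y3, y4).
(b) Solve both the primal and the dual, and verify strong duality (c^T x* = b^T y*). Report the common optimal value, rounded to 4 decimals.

The standard primal-dual pair for 'max c^T x s.t. A x <= b, x >= 0' is:
  Dual:  min b^T y  s.t.  A^T y >= c,  y >= 0.

So the dual LP is:
  minimize  9y1 + 12y2 + 12y3 + 19y4
  subject to:
    y1 + y3 + y4 >= 6
    y2 + y3 + y4 >= 2
    y1, y2, y3, y4 >= 0

Solving the primal: x* = (9, 3).
  primal value c^T x* = 60.
Solving the dual: y* = (4, 0, 2, 0).
  dual value b^T y* = 60.
Strong duality: c^T x* = b^T y*. Confirmed.

60


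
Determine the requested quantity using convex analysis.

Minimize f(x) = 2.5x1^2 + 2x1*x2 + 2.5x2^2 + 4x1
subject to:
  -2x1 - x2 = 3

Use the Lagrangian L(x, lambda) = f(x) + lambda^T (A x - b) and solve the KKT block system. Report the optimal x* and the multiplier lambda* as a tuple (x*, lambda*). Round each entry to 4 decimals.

Form the Lagrangian:
  L(x, lambda) = (1/2) x^T Q x + c^T x + lambda^T (A x - b)
Stationarity (grad_x L = 0): Q x + c + A^T lambda = 0.
Primal feasibility: A x = b.

This gives the KKT block system:
  [ Q   A^T ] [ x     ]   [-c ]
  [ A    0  ] [ lambda ] = [ b ]

Solving the linear system:
  x*      = (-1.6471, 0.2941)
  lambda* = (-1.8235)
  f(x*)   = -0.5588

x* = (-1.6471, 0.2941), lambda* = (-1.8235)


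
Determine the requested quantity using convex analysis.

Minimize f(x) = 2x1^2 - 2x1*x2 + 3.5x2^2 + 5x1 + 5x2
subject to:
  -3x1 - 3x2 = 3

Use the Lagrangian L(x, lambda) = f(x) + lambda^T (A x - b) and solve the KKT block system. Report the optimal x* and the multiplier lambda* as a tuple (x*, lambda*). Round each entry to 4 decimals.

Form the Lagrangian:
  L(x, lambda) = (1/2) x^T Q x + c^T x + lambda^T (A x - b)
Stationarity (grad_x L = 0): Q x + c + A^T lambda = 0.
Primal feasibility: A x = b.

This gives the KKT block system:
  [ Q   A^T ] [ x     ]   [-c ]
  [ A    0  ] [ lambda ] = [ b ]

Solving the linear system:
  x*      = (-0.6, -0.4)
  lambda* = (1.1333)
  f(x*)   = -4.2

x* = (-0.6, -0.4), lambda* = (1.1333)


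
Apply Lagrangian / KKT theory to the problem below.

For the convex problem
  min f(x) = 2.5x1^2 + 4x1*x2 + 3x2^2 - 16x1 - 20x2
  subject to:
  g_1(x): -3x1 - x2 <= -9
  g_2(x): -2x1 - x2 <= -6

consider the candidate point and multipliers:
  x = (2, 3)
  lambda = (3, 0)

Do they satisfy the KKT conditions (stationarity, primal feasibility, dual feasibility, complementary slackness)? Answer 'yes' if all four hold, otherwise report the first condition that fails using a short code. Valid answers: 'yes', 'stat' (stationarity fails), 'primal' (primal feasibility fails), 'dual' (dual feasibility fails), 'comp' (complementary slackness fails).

Gradient of f: grad f(x) = Q x + c = (6, 6)
Constraint values g_i(x) = a_i^T x - b_i:
  g_1((2, 3)) = 0
  g_2((2, 3)) = -1
Stationarity residual: grad f(x) + sum_i lambda_i a_i = (-3, 3)
  -> stationarity FAILS
Primal feasibility (all g_i <= 0): OK
Dual feasibility (all lambda_i >= 0): OK
Complementary slackness (lambda_i * g_i(x) = 0 for all i): OK

Verdict: the first failing condition is stationarity -> stat.

stat


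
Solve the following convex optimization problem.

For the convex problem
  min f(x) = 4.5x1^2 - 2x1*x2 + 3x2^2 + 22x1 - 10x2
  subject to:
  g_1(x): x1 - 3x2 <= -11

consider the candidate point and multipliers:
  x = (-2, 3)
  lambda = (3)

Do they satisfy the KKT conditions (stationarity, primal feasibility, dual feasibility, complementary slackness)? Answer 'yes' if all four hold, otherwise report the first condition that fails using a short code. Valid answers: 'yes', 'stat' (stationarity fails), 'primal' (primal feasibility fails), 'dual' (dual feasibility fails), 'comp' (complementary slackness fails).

Gradient of f: grad f(x) = Q x + c = (-2, 12)
Constraint values g_i(x) = a_i^T x - b_i:
  g_1((-2, 3)) = 0
Stationarity residual: grad f(x) + sum_i lambda_i a_i = (1, 3)
  -> stationarity FAILS
Primal feasibility (all g_i <= 0): OK
Dual feasibility (all lambda_i >= 0): OK
Complementary slackness (lambda_i * g_i(x) = 0 for all i): OK

Verdict: the first failing condition is stationarity -> stat.

stat


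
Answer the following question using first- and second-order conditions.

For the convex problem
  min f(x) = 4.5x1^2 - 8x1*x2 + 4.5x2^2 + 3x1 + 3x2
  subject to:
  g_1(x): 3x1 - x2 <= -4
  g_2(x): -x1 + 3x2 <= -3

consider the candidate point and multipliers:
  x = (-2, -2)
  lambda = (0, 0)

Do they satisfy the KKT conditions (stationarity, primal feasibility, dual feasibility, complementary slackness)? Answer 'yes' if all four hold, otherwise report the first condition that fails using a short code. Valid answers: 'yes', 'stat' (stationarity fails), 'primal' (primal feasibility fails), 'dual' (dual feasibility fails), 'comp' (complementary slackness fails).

Gradient of f: grad f(x) = Q x + c = (1, 1)
Constraint values g_i(x) = a_i^T x - b_i:
  g_1((-2, -2)) = 0
  g_2((-2, -2)) = -1
Stationarity residual: grad f(x) + sum_i lambda_i a_i = (1, 1)
  -> stationarity FAILS
Primal feasibility (all g_i <= 0): OK
Dual feasibility (all lambda_i >= 0): OK
Complementary slackness (lambda_i * g_i(x) = 0 for all i): OK

Verdict: the first failing condition is stationarity -> stat.

stat


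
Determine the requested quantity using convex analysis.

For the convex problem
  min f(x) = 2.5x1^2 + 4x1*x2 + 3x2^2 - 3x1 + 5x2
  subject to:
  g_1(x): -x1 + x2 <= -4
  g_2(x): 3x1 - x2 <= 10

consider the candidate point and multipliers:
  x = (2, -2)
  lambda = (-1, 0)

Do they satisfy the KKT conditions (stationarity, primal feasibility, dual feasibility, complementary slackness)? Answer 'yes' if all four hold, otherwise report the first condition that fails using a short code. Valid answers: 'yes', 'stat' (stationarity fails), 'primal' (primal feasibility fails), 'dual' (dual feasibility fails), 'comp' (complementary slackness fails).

Gradient of f: grad f(x) = Q x + c = (-1, 1)
Constraint values g_i(x) = a_i^T x - b_i:
  g_1((2, -2)) = 0
  g_2((2, -2)) = -2
Stationarity residual: grad f(x) + sum_i lambda_i a_i = (0, 0)
  -> stationarity OK
Primal feasibility (all g_i <= 0): OK
Dual feasibility (all lambda_i >= 0): FAILS
Complementary slackness (lambda_i * g_i(x) = 0 for all i): OK

Verdict: the first failing condition is dual_feasibility -> dual.

dual


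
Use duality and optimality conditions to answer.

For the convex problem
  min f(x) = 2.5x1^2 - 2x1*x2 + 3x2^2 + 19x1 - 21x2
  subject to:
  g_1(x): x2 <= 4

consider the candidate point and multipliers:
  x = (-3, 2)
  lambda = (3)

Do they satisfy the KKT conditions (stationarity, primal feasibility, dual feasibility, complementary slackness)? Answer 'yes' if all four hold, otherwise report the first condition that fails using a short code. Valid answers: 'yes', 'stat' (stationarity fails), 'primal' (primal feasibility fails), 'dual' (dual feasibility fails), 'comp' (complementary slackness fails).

Gradient of f: grad f(x) = Q x + c = (0, -3)
Constraint values g_i(x) = a_i^T x - b_i:
  g_1((-3, 2)) = -2
Stationarity residual: grad f(x) + sum_i lambda_i a_i = (0, 0)
  -> stationarity OK
Primal feasibility (all g_i <= 0): OK
Dual feasibility (all lambda_i >= 0): OK
Complementary slackness (lambda_i * g_i(x) = 0 for all i): FAILS

Verdict: the first failing condition is complementary_slackness -> comp.

comp


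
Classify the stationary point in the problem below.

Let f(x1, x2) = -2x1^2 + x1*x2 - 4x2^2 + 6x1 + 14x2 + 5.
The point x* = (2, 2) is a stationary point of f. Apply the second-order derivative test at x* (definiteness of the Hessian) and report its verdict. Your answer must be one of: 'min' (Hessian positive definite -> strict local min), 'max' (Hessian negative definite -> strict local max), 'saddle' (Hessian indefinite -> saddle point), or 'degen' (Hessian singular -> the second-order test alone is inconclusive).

Compute the Hessian H = grad^2 f:
  H = [[-4, 1], [1, -8]]
Verify stationarity: grad f(x*) = H x* + g = (0, 0).
Eigenvalues of H: -8.2361, -3.7639.
Both eigenvalues < 0, so H is negative definite -> x* is a strict local max.

max


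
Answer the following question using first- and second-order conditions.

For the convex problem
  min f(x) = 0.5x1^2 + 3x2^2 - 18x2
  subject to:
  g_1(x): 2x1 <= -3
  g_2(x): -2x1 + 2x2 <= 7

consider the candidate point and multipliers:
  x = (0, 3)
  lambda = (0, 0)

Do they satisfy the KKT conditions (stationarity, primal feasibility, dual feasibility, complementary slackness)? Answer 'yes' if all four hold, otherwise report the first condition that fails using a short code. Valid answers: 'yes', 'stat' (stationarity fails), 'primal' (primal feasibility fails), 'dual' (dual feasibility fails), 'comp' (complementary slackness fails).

Gradient of f: grad f(x) = Q x + c = (0, 0)
Constraint values g_i(x) = a_i^T x - b_i:
  g_1((0, 3)) = 3
  g_2((0, 3)) = -1
Stationarity residual: grad f(x) + sum_i lambda_i a_i = (0, 0)
  -> stationarity OK
Primal feasibility (all g_i <= 0): FAILS
Dual feasibility (all lambda_i >= 0): OK
Complementary slackness (lambda_i * g_i(x) = 0 for all i): OK

Verdict: the first failing condition is primal_feasibility -> primal.

primal


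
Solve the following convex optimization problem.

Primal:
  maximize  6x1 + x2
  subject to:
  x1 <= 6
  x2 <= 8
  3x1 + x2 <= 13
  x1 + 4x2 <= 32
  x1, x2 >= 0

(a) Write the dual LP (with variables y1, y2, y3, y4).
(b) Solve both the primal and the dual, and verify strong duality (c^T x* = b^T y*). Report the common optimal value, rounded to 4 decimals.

The standard primal-dual pair for 'max c^T x s.t. A x <= b, x >= 0' is:
  Dual:  min b^T y  s.t.  A^T y >= c,  y >= 0.

So the dual LP is:
  minimize  6y1 + 8y2 + 13y3 + 32y4
  subject to:
    y1 + 3y3 + y4 >= 6
    y2 + y3 + 4y4 >= 1
    y1, y2, y3, y4 >= 0

Solving the primal: x* = (4.3333, 0).
  primal value c^T x* = 26.
Solving the dual: y* = (0, 0, 2, 0).
  dual value b^T y* = 26.
Strong duality: c^T x* = b^T y*. Confirmed.

26


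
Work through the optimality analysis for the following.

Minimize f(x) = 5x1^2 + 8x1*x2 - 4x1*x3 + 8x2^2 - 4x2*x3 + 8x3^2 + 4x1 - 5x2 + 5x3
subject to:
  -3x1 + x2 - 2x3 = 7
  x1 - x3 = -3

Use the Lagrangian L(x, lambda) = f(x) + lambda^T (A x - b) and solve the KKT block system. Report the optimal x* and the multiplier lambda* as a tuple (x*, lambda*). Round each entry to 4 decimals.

Form the Lagrangian:
  L(x, lambda) = (1/2) x^T Q x + c^T x + lambda^T (A x - b)
Stationarity (grad_x L = 0): Q x + c + A^T lambda = 0.
Primal feasibility: A x = b.

This gives the KKT block system:
  [ Q   A^T ] [ x     ]   [-c ]
  [ A    0  ] [ lambda ] = [ b ]

Solving the linear system:
  x*      = (-2.2969, 1.5153, 0.7031)
  lambda* = (1.9432, 15.4891)
  f(x*)   = 9.8079

x* = (-2.2969, 1.5153, 0.7031), lambda* = (1.9432, 15.4891)


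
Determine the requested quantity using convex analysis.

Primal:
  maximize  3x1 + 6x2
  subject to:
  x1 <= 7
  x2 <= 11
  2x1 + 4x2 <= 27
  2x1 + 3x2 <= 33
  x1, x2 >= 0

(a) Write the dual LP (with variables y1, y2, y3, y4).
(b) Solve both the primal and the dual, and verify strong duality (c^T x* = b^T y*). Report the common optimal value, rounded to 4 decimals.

The standard primal-dual pair for 'max c^T x s.t. A x <= b, x >= 0' is:
  Dual:  min b^T y  s.t.  A^T y >= c,  y >= 0.

So the dual LP is:
  minimize  7y1 + 11y2 + 27y3 + 33y4
  subject to:
    y1 + 2y3 + 2y4 >= 3
    y2 + 4y3 + 3y4 >= 6
    y1, y2, y3, y4 >= 0

Solving the primal: x* = (7, 3.25).
  primal value c^T x* = 40.5.
Solving the dual: y* = (0, 0, 1.5, 0).
  dual value b^T y* = 40.5.
Strong duality: c^T x* = b^T y*. Confirmed.

40.5


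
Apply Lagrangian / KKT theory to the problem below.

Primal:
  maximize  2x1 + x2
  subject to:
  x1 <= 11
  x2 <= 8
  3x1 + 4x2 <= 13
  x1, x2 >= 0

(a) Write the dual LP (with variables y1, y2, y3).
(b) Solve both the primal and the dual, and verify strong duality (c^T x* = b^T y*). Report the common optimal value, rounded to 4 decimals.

The standard primal-dual pair for 'max c^T x s.t. A x <= b, x >= 0' is:
  Dual:  min b^T y  s.t.  A^T y >= c,  y >= 0.

So the dual LP is:
  minimize  11y1 + 8y2 + 13y3
  subject to:
    y1 + 3y3 >= 2
    y2 + 4y3 >= 1
    y1, y2, y3 >= 0

Solving the primal: x* = (4.3333, 0).
  primal value c^T x* = 8.6667.
Solving the dual: y* = (0, 0, 0.6667).
  dual value b^T y* = 8.6667.
Strong duality: c^T x* = b^T y*. Confirmed.

8.6667


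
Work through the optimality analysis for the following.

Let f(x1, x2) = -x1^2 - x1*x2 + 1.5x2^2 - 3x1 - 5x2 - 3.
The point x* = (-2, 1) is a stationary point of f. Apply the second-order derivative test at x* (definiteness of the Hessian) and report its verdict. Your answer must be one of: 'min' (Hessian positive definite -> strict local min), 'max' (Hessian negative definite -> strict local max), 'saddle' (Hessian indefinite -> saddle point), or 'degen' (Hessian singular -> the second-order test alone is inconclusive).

Compute the Hessian H = grad^2 f:
  H = [[-2, -1], [-1, 3]]
Verify stationarity: grad f(x*) = H x* + g = (0, 0).
Eigenvalues of H: -2.1926, 3.1926.
Eigenvalues have mixed signs, so H is indefinite -> x* is a saddle point.

saddle


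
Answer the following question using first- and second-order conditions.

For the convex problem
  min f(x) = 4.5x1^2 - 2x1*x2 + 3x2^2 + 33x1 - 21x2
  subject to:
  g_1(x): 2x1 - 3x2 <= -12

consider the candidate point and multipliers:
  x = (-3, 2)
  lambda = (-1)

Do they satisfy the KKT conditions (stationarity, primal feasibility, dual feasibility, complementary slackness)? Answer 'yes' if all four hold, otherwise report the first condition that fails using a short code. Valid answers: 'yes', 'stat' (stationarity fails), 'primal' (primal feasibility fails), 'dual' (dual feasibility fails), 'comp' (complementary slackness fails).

Gradient of f: grad f(x) = Q x + c = (2, -3)
Constraint values g_i(x) = a_i^T x - b_i:
  g_1((-3, 2)) = 0
Stationarity residual: grad f(x) + sum_i lambda_i a_i = (0, 0)
  -> stationarity OK
Primal feasibility (all g_i <= 0): OK
Dual feasibility (all lambda_i >= 0): FAILS
Complementary slackness (lambda_i * g_i(x) = 0 for all i): OK

Verdict: the first failing condition is dual_feasibility -> dual.

dual


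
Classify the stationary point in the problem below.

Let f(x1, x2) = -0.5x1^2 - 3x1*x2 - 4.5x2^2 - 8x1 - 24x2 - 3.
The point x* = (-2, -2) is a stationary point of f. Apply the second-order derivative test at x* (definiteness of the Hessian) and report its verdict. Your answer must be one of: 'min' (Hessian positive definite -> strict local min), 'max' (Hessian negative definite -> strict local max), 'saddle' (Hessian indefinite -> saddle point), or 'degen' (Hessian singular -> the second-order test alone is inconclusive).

Compute the Hessian H = grad^2 f:
  H = [[-1, -3], [-3, -9]]
Verify stationarity: grad f(x*) = H x* + g = (0, 0).
Eigenvalues of H: -10, 0.
H has a zero eigenvalue (singular; negative semidefinite but not definite), so H is neither positive definite, negative definite, nor indefinite. The second-order test alone is inconclusive -> degen.
(Indeed, f is constant along the null direction of H through x*, so x* is not a strict local extremum.)

degen


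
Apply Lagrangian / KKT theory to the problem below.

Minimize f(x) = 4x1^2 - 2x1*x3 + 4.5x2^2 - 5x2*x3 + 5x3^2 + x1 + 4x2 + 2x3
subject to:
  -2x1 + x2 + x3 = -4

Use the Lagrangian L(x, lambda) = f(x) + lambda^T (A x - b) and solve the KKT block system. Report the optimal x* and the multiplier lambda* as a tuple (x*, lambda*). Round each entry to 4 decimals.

Form the Lagrangian:
  L(x, lambda) = (1/2) x^T Q x + c^T x + lambda^T (A x - b)
Stationarity (grad_x L = 0): Q x + c + A^T lambda = 0.
Primal feasibility: A x = b.

This gives the KKT block system:
  [ Q   A^T ] [ x     ]   [-c ]
  [ A    0  ] [ lambda ] = [ b ]

Solving the linear system:
  x*      = (0.5505, -1.6064, -1.2926)
  lambda* = (3.9947)
  f(x*)   = 3.7593

x* = (0.5505, -1.6064, -1.2926), lambda* = (3.9947)


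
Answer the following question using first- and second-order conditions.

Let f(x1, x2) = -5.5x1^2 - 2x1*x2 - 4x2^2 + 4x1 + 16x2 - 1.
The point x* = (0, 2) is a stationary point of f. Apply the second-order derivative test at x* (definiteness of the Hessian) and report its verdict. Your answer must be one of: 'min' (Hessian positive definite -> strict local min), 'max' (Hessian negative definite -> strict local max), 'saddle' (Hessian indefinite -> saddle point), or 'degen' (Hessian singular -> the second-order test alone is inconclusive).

Compute the Hessian H = grad^2 f:
  H = [[-11, -2], [-2, -8]]
Verify stationarity: grad f(x*) = H x* + g = (0, 0).
Eigenvalues of H: -12, -7.
Both eigenvalues < 0, so H is negative definite -> x* is a strict local max.

max


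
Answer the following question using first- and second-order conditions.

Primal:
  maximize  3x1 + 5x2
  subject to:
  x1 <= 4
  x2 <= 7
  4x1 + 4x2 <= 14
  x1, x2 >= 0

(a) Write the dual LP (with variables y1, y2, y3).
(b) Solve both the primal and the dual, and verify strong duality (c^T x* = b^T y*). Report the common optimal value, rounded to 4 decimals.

The standard primal-dual pair for 'max c^T x s.t. A x <= b, x >= 0' is:
  Dual:  min b^T y  s.t.  A^T y >= c,  y >= 0.

So the dual LP is:
  minimize  4y1 + 7y2 + 14y3
  subject to:
    y1 + 4y3 >= 3
    y2 + 4y3 >= 5
    y1, y2, y3 >= 0

Solving the primal: x* = (0, 3.5).
  primal value c^T x* = 17.5.
Solving the dual: y* = (0, 0, 1.25).
  dual value b^T y* = 17.5.
Strong duality: c^T x* = b^T y*. Confirmed.

17.5


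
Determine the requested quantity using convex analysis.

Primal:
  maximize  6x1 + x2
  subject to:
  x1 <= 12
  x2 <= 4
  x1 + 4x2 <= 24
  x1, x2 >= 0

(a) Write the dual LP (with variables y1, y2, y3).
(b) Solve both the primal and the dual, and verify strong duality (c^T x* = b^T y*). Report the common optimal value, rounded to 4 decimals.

The standard primal-dual pair for 'max c^T x s.t. A x <= b, x >= 0' is:
  Dual:  min b^T y  s.t.  A^T y >= c,  y >= 0.

So the dual LP is:
  minimize  12y1 + 4y2 + 24y3
  subject to:
    y1 + y3 >= 6
    y2 + 4y3 >= 1
    y1, y2, y3 >= 0

Solving the primal: x* = (12, 3).
  primal value c^T x* = 75.
Solving the dual: y* = (5.75, 0, 0.25).
  dual value b^T y* = 75.
Strong duality: c^T x* = b^T y*. Confirmed.

75


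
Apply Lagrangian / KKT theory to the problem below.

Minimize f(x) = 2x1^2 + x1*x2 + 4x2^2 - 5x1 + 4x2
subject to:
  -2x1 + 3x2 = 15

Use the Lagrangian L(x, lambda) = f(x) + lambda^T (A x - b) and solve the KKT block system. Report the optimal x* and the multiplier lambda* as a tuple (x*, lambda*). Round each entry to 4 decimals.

Form the Lagrangian:
  L(x, lambda) = (1/2) x^T Q x + c^T x + lambda^T (A x - b)
Stationarity (grad_x L = 0): Q x + c + A^T lambda = 0.
Primal feasibility: A x = b.

This gives the KKT block system:
  [ Q   A^T ] [ x     ]   [-c ]
  [ A    0  ] [ lambda ] = [ b ]

Solving the linear system:
  x*      = (-3.3, 2.8)
  lambda* = (-7.7)
  f(x*)   = 71.6

x* = (-3.3, 2.8), lambda* = (-7.7)


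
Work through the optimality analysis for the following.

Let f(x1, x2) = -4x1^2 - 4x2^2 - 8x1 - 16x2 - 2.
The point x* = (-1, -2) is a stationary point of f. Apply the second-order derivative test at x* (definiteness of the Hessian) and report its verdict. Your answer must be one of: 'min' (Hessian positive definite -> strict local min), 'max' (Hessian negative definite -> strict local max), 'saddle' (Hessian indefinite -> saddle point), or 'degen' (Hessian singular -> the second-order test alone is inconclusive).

Compute the Hessian H = grad^2 f:
  H = [[-8, 0], [0, -8]]
Verify stationarity: grad f(x*) = H x* + g = (0, 0).
Eigenvalues of H: -8, -8.
Both eigenvalues < 0, so H is negative definite -> x* is a strict local max.

max


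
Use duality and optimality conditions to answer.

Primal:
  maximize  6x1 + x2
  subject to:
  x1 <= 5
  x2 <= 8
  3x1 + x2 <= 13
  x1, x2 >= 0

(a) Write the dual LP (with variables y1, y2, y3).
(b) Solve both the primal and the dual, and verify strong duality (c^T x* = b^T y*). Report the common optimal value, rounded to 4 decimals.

The standard primal-dual pair for 'max c^T x s.t. A x <= b, x >= 0' is:
  Dual:  min b^T y  s.t.  A^T y >= c,  y >= 0.

So the dual LP is:
  minimize  5y1 + 8y2 + 13y3
  subject to:
    y1 + 3y3 >= 6
    y2 + y3 >= 1
    y1, y2, y3 >= 0

Solving the primal: x* = (4.3333, 0).
  primal value c^T x* = 26.
Solving the dual: y* = (0, 0, 2).
  dual value b^T y* = 26.
Strong duality: c^T x* = b^T y*. Confirmed.

26


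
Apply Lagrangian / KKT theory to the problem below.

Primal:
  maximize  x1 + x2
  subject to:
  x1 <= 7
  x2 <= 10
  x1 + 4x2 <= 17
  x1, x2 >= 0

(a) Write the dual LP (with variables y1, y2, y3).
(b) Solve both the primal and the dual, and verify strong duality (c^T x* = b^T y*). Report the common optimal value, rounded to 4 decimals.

The standard primal-dual pair for 'max c^T x s.t. A x <= b, x >= 0' is:
  Dual:  min b^T y  s.t.  A^T y >= c,  y >= 0.

So the dual LP is:
  minimize  7y1 + 10y2 + 17y3
  subject to:
    y1 + y3 >= 1
    y2 + 4y3 >= 1
    y1, y2, y3 >= 0

Solving the primal: x* = (7, 2.5).
  primal value c^T x* = 9.5.
Solving the dual: y* = (0.75, 0, 0.25).
  dual value b^T y* = 9.5.
Strong duality: c^T x* = b^T y*. Confirmed.

9.5


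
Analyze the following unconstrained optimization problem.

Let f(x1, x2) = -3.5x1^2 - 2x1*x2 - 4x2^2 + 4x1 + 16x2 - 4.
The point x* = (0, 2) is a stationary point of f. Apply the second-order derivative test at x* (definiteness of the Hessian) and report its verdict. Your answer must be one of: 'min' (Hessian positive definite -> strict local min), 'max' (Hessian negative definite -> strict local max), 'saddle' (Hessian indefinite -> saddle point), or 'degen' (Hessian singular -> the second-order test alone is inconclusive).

Compute the Hessian H = grad^2 f:
  H = [[-7, -2], [-2, -8]]
Verify stationarity: grad f(x*) = H x* + g = (0, 0).
Eigenvalues of H: -9.5616, -5.4384.
Both eigenvalues < 0, so H is negative definite -> x* is a strict local max.

max


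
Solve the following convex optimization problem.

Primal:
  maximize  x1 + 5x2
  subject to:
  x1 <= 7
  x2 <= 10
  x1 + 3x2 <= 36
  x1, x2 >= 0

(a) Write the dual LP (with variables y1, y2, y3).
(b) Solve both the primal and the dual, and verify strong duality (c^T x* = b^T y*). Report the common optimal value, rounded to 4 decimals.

The standard primal-dual pair for 'max c^T x s.t. A x <= b, x >= 0' is:
  Dual:  min b^T y  s.t.  A^T y >= c,  y >= 0.

So the dual LP is:
  minimize  7y1 + 10y2 + 36y3
  subject to:
    y1 + y3 >= 1
    y2 + 3y3 >= 5
    y1, y2, y3 >= 0

Solving the primal: x* = (6, 10).
  primal value c^T x* = 56.
Solving the dual: y* = (0, 2, 1).
  dual value b^T y* = 56.
Strong duality: c^T x* = b^T y*. Confirmed.

56


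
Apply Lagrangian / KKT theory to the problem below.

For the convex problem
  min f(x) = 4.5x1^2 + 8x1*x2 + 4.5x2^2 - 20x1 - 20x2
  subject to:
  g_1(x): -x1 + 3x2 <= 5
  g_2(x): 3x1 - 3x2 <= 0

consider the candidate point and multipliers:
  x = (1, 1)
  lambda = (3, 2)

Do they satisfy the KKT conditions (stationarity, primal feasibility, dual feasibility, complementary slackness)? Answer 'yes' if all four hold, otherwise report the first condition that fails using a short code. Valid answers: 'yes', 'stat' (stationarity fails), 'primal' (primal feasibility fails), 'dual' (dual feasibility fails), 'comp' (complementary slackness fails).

Gradient of f: grad f(x) = Q x + c = (-3, -3)
Constraint values g_i(x) = a_i^T x - b_i:
  g_1((1, 1)) = -3
  g_2((1, 1)) = 0
Stationarity residual: grad f(x) + sum_i lambda_i a_i = (0, 0)
  -> stationarity OK
Primal feasibility (all g_i <= 0): OK
Dual feasibility (all lambda_i >= 0): OK
Complementary slackness (lambda_i * g_i(x) = 0 for all i): FAILS

Verdict: the first failing condition is complementary_slackness -> comp.

comp


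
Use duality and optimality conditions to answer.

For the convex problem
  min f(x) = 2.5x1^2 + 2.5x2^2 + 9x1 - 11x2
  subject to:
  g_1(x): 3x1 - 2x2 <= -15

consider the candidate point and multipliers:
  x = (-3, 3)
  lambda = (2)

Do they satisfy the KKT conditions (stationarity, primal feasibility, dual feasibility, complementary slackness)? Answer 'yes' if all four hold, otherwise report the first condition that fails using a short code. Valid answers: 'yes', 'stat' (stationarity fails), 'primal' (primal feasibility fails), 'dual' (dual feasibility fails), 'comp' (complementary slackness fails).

Gradient of f: grad f(x) = Q x + c = (-6, 4)
Constraint values g_i(x) = a_i^T x - b_i:
  g_1((-3, 3)) = 0
Stationarity residual: grad f(x) + sum_i lambda_i a_i = (0, 0)
  -> stationarity OK
Primal feasibility (all g_i <= 0): OK
Dual feasibility (all lambda_i >= 0): OK
Complementary slackness (lambda_i * g_i(x) = 0 for all i): OK

Verdict: yes, KKT holds.

yes


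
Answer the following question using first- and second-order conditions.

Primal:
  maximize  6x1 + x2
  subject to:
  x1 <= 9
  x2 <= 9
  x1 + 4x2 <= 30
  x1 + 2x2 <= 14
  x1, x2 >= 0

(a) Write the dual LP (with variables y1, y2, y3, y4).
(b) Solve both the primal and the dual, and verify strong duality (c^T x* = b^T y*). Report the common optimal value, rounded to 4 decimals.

The standard primal-dual pair for 'max c^T x s.t. A x <= b, x >= 0' is:
  Dual:  min b^T y  s.t.  A^T y >= c,  y >= 0.

So the dual LP is:
  minimize  9y1 + 9y2 + 30y3 + 14y4
  subject to:
    y1 + y3 + y4 >= 6
    y2 + 4y3 + 2y4 >= 1
    y1, y2, y3, y4 >= 0

Solving the primal: x* = (9, 2.5).
  primal value c^T x* = 56.5.
Solving the dual: y* = (5.5, 0, 0, 0.5).
  dual value b^T y* = 56.5.
Strong duality: c^T x* = b^T y*. Confirmed.

56.5


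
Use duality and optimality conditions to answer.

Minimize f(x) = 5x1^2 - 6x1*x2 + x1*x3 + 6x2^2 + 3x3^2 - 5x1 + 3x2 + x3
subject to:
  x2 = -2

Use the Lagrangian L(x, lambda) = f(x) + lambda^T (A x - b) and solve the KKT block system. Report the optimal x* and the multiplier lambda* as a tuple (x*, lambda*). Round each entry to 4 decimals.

Form the Lagrangian:
  L(x, lambda) = (1/2) x^T Q x + c^T x + lambda^T (A x - b)
Stationarity (grad_x L = 0): Q x + c + A^T lambda = 0.
Primal feasibility: A x = b.

This gives the KKT block system:
  [ Q   A^T ] [ x     ]   [-c ]
  [ A    0  ] [ lambda ] = [ b ]

Solving the linear system:
  x*      = (-0.6949, -2, -0.0508)
  lambda* = (16.8305)
  f(x*)   = 15.5424

x* = (-0.6949, -2, -0.0508), lambda* = (16.8305)


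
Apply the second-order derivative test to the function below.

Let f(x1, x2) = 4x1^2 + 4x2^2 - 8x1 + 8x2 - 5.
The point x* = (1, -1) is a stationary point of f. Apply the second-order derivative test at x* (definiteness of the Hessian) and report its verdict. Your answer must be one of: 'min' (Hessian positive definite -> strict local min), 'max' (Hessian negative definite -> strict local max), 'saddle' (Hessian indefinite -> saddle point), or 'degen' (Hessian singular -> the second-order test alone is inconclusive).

Compute the Hessian H = grad^2 f:
  H = [[8, 0], [0, 8]]
Verify stationarity: grad f(x*) = H x* + g = (0, 0).
Eigenvalues of H: 8, 8.
Both eigenvalues > 0, so H is positive definite -> x* is a strict local min.

min


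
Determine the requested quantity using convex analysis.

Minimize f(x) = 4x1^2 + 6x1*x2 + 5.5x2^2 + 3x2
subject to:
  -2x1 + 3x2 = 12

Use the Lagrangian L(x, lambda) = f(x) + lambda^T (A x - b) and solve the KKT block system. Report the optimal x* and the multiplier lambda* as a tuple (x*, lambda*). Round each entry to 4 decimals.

Form the Lagrangian:
  L(x, lambda) = (1/2) x^T Q x + c^T x + lambda^T (A x - b)
Stationarity (grad_x L = 0): Q x + c + A^T lambda = 0.
Primal feasibility: A x = b.

This gives the KKT block system:
  [ Q   A^T ] [ x     ]   [-c ]
  [ A    0  ] [ lambda ] = [ b ]

Solving the linear system:
  x*      = (-2.6489, 2.234)
  lambda* = (-3.8936)
  f(x*)   = 26.7128

x* = (-2.6489, 2.234), lambda* = (-3.8936)


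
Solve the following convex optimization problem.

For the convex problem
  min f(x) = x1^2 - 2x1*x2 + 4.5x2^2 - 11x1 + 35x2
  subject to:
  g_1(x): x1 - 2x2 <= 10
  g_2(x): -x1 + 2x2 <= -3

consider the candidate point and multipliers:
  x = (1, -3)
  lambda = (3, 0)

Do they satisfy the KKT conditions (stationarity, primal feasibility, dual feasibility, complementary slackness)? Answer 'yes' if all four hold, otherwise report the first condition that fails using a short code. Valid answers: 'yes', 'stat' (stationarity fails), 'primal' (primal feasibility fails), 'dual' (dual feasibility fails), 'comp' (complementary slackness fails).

Gradient of f: grad f(x) = Q x + c = (-3, 6)
Constraint values g_i(x) = a_i^T x - b_i:
  g_1((1, -3)) = -3
  g_2((1, -3)) = -4
Stationarity residual: grad f(x) + sum_i lambda_i a_i = (0, 0)
  -> stationarity OK
Primal feasibility (all g_i <= 0): OK
Dual feasibility (all lambda_i >= 0): OK
Complementary slackness (lambda_i * g_i(x) = 0 for all i): FAILS

Verdict: the first failing condition is complementary_slackness -> comp.

comp


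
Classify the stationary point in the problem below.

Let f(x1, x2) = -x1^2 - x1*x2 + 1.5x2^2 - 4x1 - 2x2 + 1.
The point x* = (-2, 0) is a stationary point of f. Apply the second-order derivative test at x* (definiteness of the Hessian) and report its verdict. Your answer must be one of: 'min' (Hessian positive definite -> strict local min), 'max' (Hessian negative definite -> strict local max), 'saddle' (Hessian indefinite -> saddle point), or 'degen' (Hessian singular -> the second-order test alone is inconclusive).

Compute the Hessian H = grad^2 f:
  H = [[-2, -1], [-1, 3]]
Verify stationarity: grad f(x*) = H x* + g = (0, 0).
Eigenvalues of H: -2.1926, 3.1926.
Eigenvalues have mixed signs, so H is indefinite -> x* is a saddle point.

saddle


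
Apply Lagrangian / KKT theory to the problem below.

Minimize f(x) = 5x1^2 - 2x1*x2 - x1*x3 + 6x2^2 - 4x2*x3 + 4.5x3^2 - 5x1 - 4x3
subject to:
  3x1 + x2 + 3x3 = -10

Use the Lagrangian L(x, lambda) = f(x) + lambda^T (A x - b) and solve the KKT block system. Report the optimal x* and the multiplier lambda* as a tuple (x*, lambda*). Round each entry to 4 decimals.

Form the Lagrangian:
  L(x, lambda) = (1/2) x^T Q x + c^T x + lambda^T (A x - b)
Stationarity (grad_x L = 0): Q x + c + A^T lambda = 0.
Primal feasibility: A x = b.

This gives the KKT block system:
  [ Q   A^T ] [ x     ]   [-c ]
  [ A    0  ] [ lambda ] = [ b ]

Solving the linear system:
  x*      = (-1.2477, -1.1497, -1.7024)
  lambda* = (4.4917)
  f(x*)   = 28.9824

x* = (-1.2477, -1.1497, -1.7024), lambda* = (4.4917)


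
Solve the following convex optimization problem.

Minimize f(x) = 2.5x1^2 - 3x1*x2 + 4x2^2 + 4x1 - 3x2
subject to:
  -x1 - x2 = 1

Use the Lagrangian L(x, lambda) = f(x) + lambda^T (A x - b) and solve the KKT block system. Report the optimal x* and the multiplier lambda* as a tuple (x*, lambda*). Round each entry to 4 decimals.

Form the Lagrangian:
  L(x, lambda) = (1/2) x^T Q x + c^T x + lambda^T (A x - b)
Stationarity (grad_x L = 0): Q x + c + A^T lambda = 0.
Primal feasibility: A x = b.

This gives the KKT block system:
  [ Q   A^T ] [ x     ]   [-c ]
  [ A    0  ] [ lambda ] = [ b ]

Solving the linear system:
  x*      = (-0.9474, -0.0526)
  lambda* = (-0.5789)
  f(x*)   = -1.5263

x* = (-0.9474, -0.0526), lambda* = (-0.5789)


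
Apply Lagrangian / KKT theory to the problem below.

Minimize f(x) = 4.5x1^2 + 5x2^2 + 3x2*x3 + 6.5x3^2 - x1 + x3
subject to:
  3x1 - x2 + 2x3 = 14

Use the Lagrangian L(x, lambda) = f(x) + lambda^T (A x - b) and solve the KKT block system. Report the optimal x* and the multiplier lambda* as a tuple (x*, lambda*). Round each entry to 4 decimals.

Form the Lagrangian:
  L(x, lambda) = (1/2) x^T Q x + c^T x + lambda^T (A x - b)
Stationarity (grad_x L = 0): Q x + c + A^T lambda = 0.
Primal feasibility: A x = b.

This gives the KKT block system:
  [ Q   A^T ] [ x     ]   [-c ]
  [ A    0  ] [ lambda ] = [ b ]

Solving the linear system:
  x*      = (3.1159, -1.3907, 1.6308)
  lambda* = (-9.0143)
  f(x*)   = 62.3578

x* = (3.1159, -1.3907, 1.6308), lambda* = (-9.0143)


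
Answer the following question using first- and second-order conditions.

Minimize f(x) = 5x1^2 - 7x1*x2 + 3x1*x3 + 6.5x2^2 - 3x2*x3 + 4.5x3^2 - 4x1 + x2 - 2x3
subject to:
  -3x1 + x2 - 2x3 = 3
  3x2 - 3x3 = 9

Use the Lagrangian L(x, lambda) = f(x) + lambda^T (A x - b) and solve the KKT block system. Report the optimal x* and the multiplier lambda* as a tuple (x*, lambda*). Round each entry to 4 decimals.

Form the Lagrangian:
  L(x, lambda) = (1/2) x^T Q x + c^T x + lambda^T (A x - b)
Stationarity (grad_x L = 0): Q x + c + A^T lambda = 0.
Primal feasibility: A x = b.

This gives the KKT block system:
  [ Q   A^T ] [ x     ]   [-c ]
  [ A    0  ] [ lambda ] = [ b ]

Solving the linear system:
  x*      = (0.6292, 1.1124, -1.8876)
  lambda* = (-3.7191, -4.3333)
  f(x*)   = 26.264

x* = (0.6292, 1.1124, -1.8876), lambda* = (-3.7191, -4.3333)
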